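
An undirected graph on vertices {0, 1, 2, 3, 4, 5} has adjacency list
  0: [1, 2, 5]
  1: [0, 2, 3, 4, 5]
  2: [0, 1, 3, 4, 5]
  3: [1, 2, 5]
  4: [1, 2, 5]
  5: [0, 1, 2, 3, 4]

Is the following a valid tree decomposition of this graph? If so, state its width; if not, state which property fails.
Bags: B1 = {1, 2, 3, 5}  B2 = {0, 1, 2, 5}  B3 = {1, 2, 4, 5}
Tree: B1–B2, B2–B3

Yes; width 3.

Every vertex of G appears in some bag (union = {0, 1, 2, 3, 4, 5}); every edge is covered by a bag; and for each vertex v the set of bags containing v is connected in the bag tree. The decomposition is therefore valid. The largest bag has 4 vertices, so the width is 3.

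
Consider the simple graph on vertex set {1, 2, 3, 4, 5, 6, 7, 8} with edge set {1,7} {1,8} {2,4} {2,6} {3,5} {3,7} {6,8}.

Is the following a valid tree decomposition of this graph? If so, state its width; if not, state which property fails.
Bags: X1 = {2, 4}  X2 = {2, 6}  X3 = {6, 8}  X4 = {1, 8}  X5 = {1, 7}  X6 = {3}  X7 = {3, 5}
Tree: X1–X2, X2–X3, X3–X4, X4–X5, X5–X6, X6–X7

No — edge (7,3) lies in no bag.

A tree decomposition must satisfy three properties: every vertex lies in some bag; for every edge, both endpoints lie together in some bag; and for every vertex, the bags containing it form a connected subtree. Here edge (7,3) lies in no bag, so the decomposition is invalid.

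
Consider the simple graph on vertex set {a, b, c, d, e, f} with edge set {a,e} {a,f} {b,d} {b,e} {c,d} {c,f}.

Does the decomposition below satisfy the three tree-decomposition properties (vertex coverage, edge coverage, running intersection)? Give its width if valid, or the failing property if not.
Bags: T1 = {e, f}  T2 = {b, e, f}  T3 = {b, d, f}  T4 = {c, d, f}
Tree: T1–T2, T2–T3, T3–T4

A tree decomposition must satisfy three properties: every vertex lies in some bag; for every edge, both endpoints lie together in some bag; and for every vertex, the bags containing it form a connected subtree. Here vertex a appears in no bag, so the decomposition is invalid.

No — vertex a appears in no bag.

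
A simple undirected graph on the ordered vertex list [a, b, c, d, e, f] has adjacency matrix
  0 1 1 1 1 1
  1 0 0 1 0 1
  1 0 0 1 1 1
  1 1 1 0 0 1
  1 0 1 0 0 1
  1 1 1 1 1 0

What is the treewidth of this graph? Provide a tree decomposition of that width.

Treewidth 3.
One optimal decomposition is:
Bags: B1 = {a, c, d, f}  B2 = {a, c, e, f}  B3 = {a, b, d, f}
Tree: B1–B2, B1–B3

Each bag holds 4 vertices, so the decomposition has width 3, which upper-bounds the treewidth. On the other hand G contains the 4-clique {a, c, d, f}. A clique must lie in a single bag of any decomposition, so no decomposition can have width below 3. Therefore the treewidth is 3.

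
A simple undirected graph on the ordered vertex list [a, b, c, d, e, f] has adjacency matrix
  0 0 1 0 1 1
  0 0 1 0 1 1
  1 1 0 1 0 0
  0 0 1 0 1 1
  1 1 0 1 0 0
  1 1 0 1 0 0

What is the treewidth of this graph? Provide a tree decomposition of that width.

Treewidth 3.
One optimal decomposition is:
Bags: B1 = {a, b, d, e}  B2 = {a, b, d, f}  B3 = {a, b, c, d}
Tree: B1–B2, B2–B3

The largest bag has 4 vertices, giving width 3; this decomposition certifies tw(G) ≤ 3. For the lower bound: the 4 vertex sets {b,e}, {a,f}, {d}, {c} are disjoint, each induces a connected subgraph, and every pair is joined by at least one edge of G. Contracting each set to a single vertex therefore yields K_{4} as a minor, and since treewidth is minor-monotone, tw(G) ≥ tw(K_{4}) = 3. Combining the bounds, tw(G) = 3.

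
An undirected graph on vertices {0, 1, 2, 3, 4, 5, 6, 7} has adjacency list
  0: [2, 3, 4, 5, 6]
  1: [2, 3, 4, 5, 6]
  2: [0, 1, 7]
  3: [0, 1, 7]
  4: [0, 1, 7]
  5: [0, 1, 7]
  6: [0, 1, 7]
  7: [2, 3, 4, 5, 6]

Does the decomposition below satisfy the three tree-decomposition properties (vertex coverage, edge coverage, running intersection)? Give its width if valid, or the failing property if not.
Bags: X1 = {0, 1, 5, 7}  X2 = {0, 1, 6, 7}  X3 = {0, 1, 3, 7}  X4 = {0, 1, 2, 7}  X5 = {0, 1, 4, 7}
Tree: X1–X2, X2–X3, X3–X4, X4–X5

Checking the three conditions: (i) the bags cover all of {0, 1, 2, 3, 4, 5, 6, 7}; (ii) for each edge, some bag contains both endpoints; (iii) the bags containing any fixed vertex form a subtree. All hold, so the decomposition is valid with width 4 − 1 = 3.

Yes; width 3.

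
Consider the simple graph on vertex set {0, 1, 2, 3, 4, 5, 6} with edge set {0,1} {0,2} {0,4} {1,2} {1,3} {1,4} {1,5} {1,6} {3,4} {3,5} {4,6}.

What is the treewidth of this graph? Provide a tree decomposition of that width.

Treewidth 2.
One such decomposition:
Bags: B1 = {1, 4, 6}  B2 = {0, 1, 4}  B3 = {1, 3, 4}  B4 = {0, 1, 2}  B5 = {1, 3, 5}
Tree: B1–B2, B1–B3, B2–B4, B3–B5

The largest bag has 3 vertices, giving width 2; this decomposition certifies tw(G) ≤ 2. Conversely, {0, 1, 2} is a clique of size 3, and the vertices of any clique must share a bag in every tree decomposition; so some bag has ≥ 3 vertices and tw(G) ≥ 2. Therefore the treewidth is 2.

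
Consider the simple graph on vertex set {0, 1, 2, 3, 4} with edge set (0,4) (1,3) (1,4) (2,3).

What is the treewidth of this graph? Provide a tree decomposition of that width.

Treewidth 1.
One such decomposition:
Bags: B1 = {2, 3}  B2 = {1, 3}  B3 = {1, 4}  B4 = {0, 4}
Tree: B1–B2, B2–B3, B3–B4

The largest bag has 2 vertices, giving width 1; this decomposition certifies tw(G) ≤ 1. Any graph with an edge has treewidth ≥ 1, and G has the edge 2–3. Therefore the treewidth is 1.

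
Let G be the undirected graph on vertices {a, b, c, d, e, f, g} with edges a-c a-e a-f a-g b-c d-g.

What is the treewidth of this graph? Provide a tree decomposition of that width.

The largest bag has 2 vertices, giving width 1; this decomposition certifies tw(G) ≤ 1. G has an edge, so its treewidth is at least 1. Combining the bounds, tw(G) = 1.

Treewidth 1.
One such decomposition:
Bags: B1 = {a, g}  B2 = {a, f}  B3 = {a, e}  B4 = {a, c}  B5 = {b, c}  B6 = {d, g}
Tree: B1–B2, B1–B3, B3–B4, B4–B5, B1–B6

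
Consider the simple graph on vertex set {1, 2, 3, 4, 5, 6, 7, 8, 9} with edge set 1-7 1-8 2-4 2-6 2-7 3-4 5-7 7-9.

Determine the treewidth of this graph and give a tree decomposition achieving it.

Treewidth 1.
One optimal decomposition is:
Bags: B1 = {1, 7}  B2 = {2, 7}  B3 = {2, 6}  B4 = {2, 4}  B5 = {5, 7}  B6 = {1, 8}  B7 = {7, 9}  B8 = {3, 4}
Tree: B1–B2, B2–B3, B3–B4, B2–B5, B1–B6, B5–B7, B4–B8

The largest bag has 2 vertices, giving width 1; this decomposition certifies tw(G) ≤ 1. G has an edge, so its treewidth is at least 1. Combining the bounds, tw(G) = 1.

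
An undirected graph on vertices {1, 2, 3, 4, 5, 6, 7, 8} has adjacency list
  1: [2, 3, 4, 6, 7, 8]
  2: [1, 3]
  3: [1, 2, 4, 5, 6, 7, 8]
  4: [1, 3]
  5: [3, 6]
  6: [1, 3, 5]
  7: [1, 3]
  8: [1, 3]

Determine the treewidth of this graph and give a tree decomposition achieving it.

Each bag holds 3 vertices, so the decomposition has width 2, which upper-bounds the treewidth. Conversely, {1, 2, 3} is a clique of size 3, and the vertices of any clique must share a bag in every tree decomposition; so some bag has ≥ 3 vertices and tw(G) ≥ 2. The upper and lower bounds meet at 2, so that is the treewidth.

Treewidth 2.
Bags: B1 = {1, 3, 4}  B2 = {1, 2, 3}  B3 = {1, 3, 6}  B4 = {1, 3, 7}  B5 = {3, 5, 6}  B6 = {1, 3, 8}
Tree: B1–B2, B2–B3, B1–B4, B3–B5, B1–B6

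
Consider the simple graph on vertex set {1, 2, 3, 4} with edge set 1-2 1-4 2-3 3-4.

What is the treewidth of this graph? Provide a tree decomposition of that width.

Treewidth 2.
One optimal decomposition is:
Bags: B1 = {2, 3, 4}  B2 = {1, 2, 4}
Tree: B1–B2

The largest bag has 3 vertices, giving width 2; this decomposition certifies tw(G) ≤ 2. For the lower bound, G contains the cycle 4–3–2–1–4, so G is not a forest; only forests have treewidth ≤ 1, hence tw(G) ≥ 2. Therefore the treewidth is 2.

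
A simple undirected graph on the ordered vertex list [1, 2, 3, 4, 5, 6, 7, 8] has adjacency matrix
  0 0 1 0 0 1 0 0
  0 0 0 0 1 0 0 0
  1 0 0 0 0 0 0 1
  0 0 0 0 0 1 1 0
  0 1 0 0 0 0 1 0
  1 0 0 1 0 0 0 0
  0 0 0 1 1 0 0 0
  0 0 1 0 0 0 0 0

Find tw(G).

A width-1 tree decomposition is:
Bags: B1 = {2, 5}  B2 = {5, 7}  B3 = {4, 7}  B4 = {4, 6}  B5 = {1, 6}  B6 = {1, 3}  B7 = {3, 8}
Tree: B1–B2, B2–B3, B3–B4, B4–B5, B5–B6, B6–B7
The largest bag has 2 vertices, giving width 1; this decomposition certifies tw(G) ≤ 1. Any graph with an edge has treewidth ≥ 1, and G has the edge 2–5. Therefore the treewidth is 1.

1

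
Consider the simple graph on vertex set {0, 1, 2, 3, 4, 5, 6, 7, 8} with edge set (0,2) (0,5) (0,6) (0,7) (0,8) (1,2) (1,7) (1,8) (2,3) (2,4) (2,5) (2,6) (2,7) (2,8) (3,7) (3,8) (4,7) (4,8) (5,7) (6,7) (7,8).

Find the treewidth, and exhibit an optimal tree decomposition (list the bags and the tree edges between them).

Treewidth 3.
One such decomposition:
Bags: B1 = {0, 2, 7, 8}  B2 = {0, 2, 6, 7}  B3 = {1, 2, 7, 8}  B4 = {0, 2, 5, 7}  B5 = {2, 3, 7, 8}  B6 = {2, 4, 7, 8}
Tree: B1–B2, B1–B3, B2–B4, B3–B5, B5–B6

The largest bag has 4 vertices, giving width 3; this decomposition certifies tw(G) ≤ 3. For the lower bound, the 4 vertices {0, 2, 7, 8} are pairwise adjacent, and any tree decomposition puts a clique entirely inside one bag — forcing width ≥ 3. Combining the bounds, tw(G) = 3.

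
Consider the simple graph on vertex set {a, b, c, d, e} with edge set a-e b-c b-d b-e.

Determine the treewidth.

1

A width-1 tree decomposition is:
Bags: B1 = {b, e}  B2 = {a, e}  B3 = {b, d}  B4 = {b, c}
Tree: B1–B2, B1–B3, B1–B4
Every bag has size at most 2, so the width is 2 − 1 = 1 and tw(G) ≤ 1. Any graph with an edge has treewidth ≥ 1, and G has the edge e–b. The upper and lower bounds meet at 1, so that is the treewidth.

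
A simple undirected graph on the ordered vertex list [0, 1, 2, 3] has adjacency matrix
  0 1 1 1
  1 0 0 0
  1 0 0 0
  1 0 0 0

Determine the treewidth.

1

A width-1 tree decomposition is:
Bags: B1 = {0, 2}  B2 = {0, 3}  B3 = {0, 1}
Tree: B1–B2, B2–B3
Each bag holds 2 vertices, so the decomposition has width 1, which upper-bounds the treewidth. Any graph with an edge has treewidth ≥ 1, and G has the edge 2–0. The upper and lower bounds meet at 1, so that is the treewidth.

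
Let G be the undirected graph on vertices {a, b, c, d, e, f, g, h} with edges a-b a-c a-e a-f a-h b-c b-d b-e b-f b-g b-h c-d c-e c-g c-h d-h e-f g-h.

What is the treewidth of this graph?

A width-3 tree decomposition is:
Bags: B1 = {a, b, e, f}  B2 = {a, b, c, e}  B3 = {a, b, c, h}  B4 = {b, c, d, h}  B5 = {b, c, g, h}
Tree: B1–B2, B2–B3, B3–B4, B4–B5
The largest bag has 4 vertices, giving width 3; this decomposition certifies tw(G) ≤ 3. On the other hand G contains the 4-clique {a, b, c, e}. A clique must lie in a single bag of any decomposition, so no decomposition can have width below 3. The upper and lower bounds meet at 3, so that is the treewidth.

3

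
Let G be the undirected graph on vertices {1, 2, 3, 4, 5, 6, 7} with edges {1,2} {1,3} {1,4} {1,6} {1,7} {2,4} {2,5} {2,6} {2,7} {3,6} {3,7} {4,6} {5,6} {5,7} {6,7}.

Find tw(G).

3

A width-3 tree decomposition is:
Bags: B1 = {1, 2, 6, 7}  B2 = {1, 3, 6, 7}  B3 = {1, 2, 4, 6}  B4 = {2, 5, 6, 7}
Tree: B1–B2, B1–B3, B1–B4
The largest bag has 4 vertices, giving width 3; this decomposition certifies tw(G) ≤ 3. On the other hand G contains the 4-clique {1, 2, 4, 6}. A clique must lie in a single bag of any decomposition, so no decomposition can have width below 3. Therefore the treewidth is 3.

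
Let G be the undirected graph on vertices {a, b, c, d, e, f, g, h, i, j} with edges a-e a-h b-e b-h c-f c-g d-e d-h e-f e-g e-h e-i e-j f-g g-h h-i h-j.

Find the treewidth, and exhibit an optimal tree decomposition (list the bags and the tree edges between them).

Every bag has size at most 3, so the width is 3 − 1 = 2 and tw(G) ≤ 2. Conversely, {d, e, h} is a clique of size 3, and the vertices of any clique must share a bag in every tree decomposition; so some bag has ≥ 3 vertices and tw(G) ≥ 2. The upper and lower bounds meet at 2, so that is the treewidth.

Treewidth 2.
One such decomposition:
Bags: B1 = {e, h, i}  B2 = {b, e, h}  B3 = {e, h, j}  B4 = {e, g, h}  B5 = {a, e, h}  B6 = {e, f, g}  B7 = {c, f, g}  B8 = {d, e, h}
Tree: B1–B2, B1–B3, B1–B4, B3–B5, B4–B6, B6–B7, B3–B8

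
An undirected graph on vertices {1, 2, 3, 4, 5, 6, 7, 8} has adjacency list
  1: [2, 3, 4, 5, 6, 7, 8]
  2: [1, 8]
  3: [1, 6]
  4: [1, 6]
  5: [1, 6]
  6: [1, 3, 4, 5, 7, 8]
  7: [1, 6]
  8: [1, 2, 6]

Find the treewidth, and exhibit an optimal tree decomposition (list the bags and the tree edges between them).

The largest bag has 3 vertices, giving width 2; this decomposition certifies tw(G) ≤ 2. On the other hand G contains the 3-clique {1, 2, 8}. A clique must lie in a single bag of any decomposition, so no decomposition can have width below 2. Combining the bounds, tw(G) = 2.

Treewidth 2.
One optimal decomposition is:
Bags: B1 = {1, 3, 6}  B2 = {1, 6, 8}  B3 = {1, 5, 6}  B4 = {1, 2, 8}  B5 = {1, 4, 6}  B6 = {1, 6, 7}
Tree: B1–B2, B1–B3, B2–B4, B2–B5, B1–B6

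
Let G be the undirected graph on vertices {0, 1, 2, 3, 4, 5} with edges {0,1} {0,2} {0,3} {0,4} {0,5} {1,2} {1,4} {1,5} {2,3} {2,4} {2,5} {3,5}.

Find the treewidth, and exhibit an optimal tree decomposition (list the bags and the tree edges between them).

The largest bag has 4 vertices, giving width 3; this decomposition certifies tw(G) ≤ 3. Conversely, {0, 1, 2, 4} is a clique of size 4, and the vertices of any clique must share a bag in every tree decomposition; so some bag has ≥ 4 vertices and tw(G) ≥ 3. Hence tw(G) = 3 exactly.

Treewidth 3.
One optimal decomposition is:
Bags: B1 = {0, 1, 2, 5}  B2 = {0, 1, 2, 4}  B3 = {0, 2, 3, 5}
Tree: B1–B2, B1–B3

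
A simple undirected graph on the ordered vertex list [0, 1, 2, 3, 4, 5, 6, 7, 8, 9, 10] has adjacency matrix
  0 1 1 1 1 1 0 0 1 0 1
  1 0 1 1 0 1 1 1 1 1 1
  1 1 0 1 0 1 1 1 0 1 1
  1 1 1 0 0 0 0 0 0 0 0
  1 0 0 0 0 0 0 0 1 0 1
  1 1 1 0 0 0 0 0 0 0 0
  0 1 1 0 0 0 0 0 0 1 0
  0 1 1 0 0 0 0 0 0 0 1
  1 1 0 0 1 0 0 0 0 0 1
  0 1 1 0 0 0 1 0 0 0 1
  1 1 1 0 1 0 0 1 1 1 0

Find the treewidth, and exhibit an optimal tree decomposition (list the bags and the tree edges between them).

The largest bag has 4 vertices, giving width 3; this decomposition certifies tw(G) ≤ 3. For the lower bound, the 4 vertices {0, 1, 8, 10} are pairwise adjacent, and any tree decomposition puts a clique entirely inside one bag — forcing width ≥ 3. Therefore the treewidth is 3.

Treewidth 3.
Bags: B1 = {1, 2, 9, 10}  B2 = {1, 2, 7, 10}  B3 = {0, 1, 2, 10}  B4 = {1, 2, 6, 9}  B5 = {0, 1, 8, 10}  B6 = {0, 4, 8, 10}  B7 = {0, 1, 2, 5}  B8 = {0, 1, 2, 3}
Tree: B1–B2, B2–B3, B1–B4, B3–B5, B5–B6, B3–B7, B7–B8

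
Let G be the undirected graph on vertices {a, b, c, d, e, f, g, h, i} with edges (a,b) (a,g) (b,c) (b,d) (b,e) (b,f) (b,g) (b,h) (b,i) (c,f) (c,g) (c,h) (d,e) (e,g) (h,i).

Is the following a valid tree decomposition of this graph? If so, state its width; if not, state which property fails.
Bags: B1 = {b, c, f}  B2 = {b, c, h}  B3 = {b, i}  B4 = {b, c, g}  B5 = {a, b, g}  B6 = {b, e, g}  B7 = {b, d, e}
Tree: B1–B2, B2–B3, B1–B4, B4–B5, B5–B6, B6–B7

A tree decomposition must satisfy three properties: every vertex lies in some bag; for every edge, both endpoints lie together in some bag; and for every vertex, the bags containing it form a connected subtree. Here edge (h,i) lies in no bag, so the decomposition is invalid.

No — edge (h,i) lies in no bag.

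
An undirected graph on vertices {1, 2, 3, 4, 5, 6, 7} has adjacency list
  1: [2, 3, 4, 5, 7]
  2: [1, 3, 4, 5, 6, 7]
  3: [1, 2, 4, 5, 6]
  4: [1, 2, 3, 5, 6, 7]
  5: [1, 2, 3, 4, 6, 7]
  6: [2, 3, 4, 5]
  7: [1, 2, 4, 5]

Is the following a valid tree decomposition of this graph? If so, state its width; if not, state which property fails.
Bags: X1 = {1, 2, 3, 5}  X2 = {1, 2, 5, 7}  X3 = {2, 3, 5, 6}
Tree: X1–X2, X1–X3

A tree decomposition must satisfy three properties: every vertex lies in some bag; for every edge, both endpoints lie together in some bag; and for every vertex, the bags containing it form a connected subtree. Here vertex 4 appears in no bag, so the decomposition is invalid.

No — vertex 4 appears in no bag.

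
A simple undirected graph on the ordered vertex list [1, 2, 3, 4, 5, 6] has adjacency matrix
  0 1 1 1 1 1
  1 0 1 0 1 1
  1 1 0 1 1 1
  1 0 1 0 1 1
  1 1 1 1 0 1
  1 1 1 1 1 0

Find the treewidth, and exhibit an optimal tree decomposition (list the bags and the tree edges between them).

Each bag holds 5 vertices, so the decomposition has width 4, which upper-bounds the treewidth. For the lower bound, the 5 vertices {1, 2, 3, 5, 6} are pairwise adjacent, and any tree decomposition puts a clique entirely inside one bag — forcing width ≥ 4. Hence tw(G) = 4 exactly.

Treewidth 4.
One optimal decomposition is:
Bags: B1 = {1, 2, 3, 5, 6}  B2 = {1, 3, 4, 5, 6}
Tree: B1–B2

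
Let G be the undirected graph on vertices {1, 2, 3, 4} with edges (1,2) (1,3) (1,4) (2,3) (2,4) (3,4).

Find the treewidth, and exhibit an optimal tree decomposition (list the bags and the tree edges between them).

Treewidth 3.
One such decomposition:
Bags: B1 = {1, 2, 3, 4}
Tree: (single bag)

With just one bag of size 4, the width is 4 − 1 = 3, so tw(G) ≤ 3. For the lower bound, the 4 vertices {1, 2, 3, 4} are pairwise adjacent, and any tree decomposition puts a clique entirely inside one bag — forcing width ≥ 3. Hence tw(G) = 3 exactly.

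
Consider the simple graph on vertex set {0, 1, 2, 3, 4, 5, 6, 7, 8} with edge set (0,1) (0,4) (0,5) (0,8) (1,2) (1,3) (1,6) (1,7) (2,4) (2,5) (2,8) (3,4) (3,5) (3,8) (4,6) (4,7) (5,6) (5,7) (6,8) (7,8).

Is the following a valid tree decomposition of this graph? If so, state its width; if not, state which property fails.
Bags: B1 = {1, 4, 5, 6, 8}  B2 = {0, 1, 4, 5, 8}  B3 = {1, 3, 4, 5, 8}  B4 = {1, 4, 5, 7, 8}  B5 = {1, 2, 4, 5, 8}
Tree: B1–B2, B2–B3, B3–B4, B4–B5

Yes; width 4.

Checking the three conditions: (i) the bags cover all of {0, 1, 2, 3, 4, 5, 6, 7, 8}; (ii) for each edge, some bag contains both endpoints; (iii) the bags containing any fixed vertex form a subtree. All hold, so the decomposition is valid with width 5 − 1 = 4.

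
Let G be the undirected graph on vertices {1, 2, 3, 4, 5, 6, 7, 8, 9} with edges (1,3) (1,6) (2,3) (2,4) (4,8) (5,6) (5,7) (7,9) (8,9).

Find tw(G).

A width-2 tree decomposition is:
Bags: B1 = {1, 2, 3}  B2 = {1, 2, 6}  B3 = {2, 5, 6}  B4 = {2, 5, 7}  B5 = {2, 7, 9}  B6 = {2, 8, 9}  B7 = {2, 4, 8}
Tree: B1–B2, B2–B3, B3–B4, B4–B5, B5–B6, B6–B7
Each bag holds 3 vertices, so the decomposition has width 2, which upper-bounds the treewidth. For the lower bound, G contains the cycle 2–3–1–6–5–7–9–8–4–2, so G is not a forest; only forests have treewidth ≤ 1, hence tw(G) ≥ 2. Combining the bounds, tw(G) = 2.

2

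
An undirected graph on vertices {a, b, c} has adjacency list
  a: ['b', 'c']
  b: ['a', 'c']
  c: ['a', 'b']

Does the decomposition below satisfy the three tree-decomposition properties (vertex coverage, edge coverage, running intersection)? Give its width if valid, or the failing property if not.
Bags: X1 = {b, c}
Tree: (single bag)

No — vertex a appears in no bag.

A tree decomposition must satisfy three properties: every vertex lies in some bag; for every edge, both endpoints lie together in some bag; and for every vertex, the bags containing it form a connected subtree. Here vertex a appears in no bag, so the decomposition is invalid.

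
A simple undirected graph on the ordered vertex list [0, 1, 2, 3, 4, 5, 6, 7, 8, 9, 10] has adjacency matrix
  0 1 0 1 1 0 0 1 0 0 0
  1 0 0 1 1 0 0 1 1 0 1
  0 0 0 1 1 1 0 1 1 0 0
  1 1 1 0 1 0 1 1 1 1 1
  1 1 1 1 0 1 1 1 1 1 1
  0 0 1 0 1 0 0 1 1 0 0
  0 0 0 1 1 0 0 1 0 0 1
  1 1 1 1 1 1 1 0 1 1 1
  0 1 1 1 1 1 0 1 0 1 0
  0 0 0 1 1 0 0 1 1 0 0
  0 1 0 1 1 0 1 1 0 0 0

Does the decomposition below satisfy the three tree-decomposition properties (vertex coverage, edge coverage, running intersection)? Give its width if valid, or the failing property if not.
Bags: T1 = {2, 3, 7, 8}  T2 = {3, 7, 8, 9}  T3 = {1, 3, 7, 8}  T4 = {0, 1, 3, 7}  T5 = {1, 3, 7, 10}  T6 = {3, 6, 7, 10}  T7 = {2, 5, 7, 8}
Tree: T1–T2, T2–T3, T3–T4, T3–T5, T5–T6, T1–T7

A tree decomposition must satisfy three properties: every vertex lies in some bag; for every edge, both endpoints lie together in some bag; and for every vertex, the bags containing it form a connected subtree. Here vertex 4 appears in no bag, so the decomposition is invalid.

No — vertex 4 appears in no bag.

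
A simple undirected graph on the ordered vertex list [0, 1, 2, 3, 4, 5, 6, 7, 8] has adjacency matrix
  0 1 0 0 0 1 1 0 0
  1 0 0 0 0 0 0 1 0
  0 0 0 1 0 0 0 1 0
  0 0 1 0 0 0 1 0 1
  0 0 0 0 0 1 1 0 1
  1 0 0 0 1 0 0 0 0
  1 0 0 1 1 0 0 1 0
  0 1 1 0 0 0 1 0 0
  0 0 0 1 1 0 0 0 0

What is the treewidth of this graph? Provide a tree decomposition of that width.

Treewidth 3.
Bags: B1 = {0, 1, 4, 5}  B2 = {0, 1, 4, 6}  B3 = {1, 4, 6, 7}  B4 = {4, 6, 7, 8}  B5 = {3, 6, 7, 8}  B6 = {2, 3, 7, 8}
Tree: B1–B2, B2–B3, B3–B4, B4–B5, B5–B6

The largest bag has 4 vertices, giving width 3; this decomposition certifies tw(G) ≤ 3. For the lower bound: the 4 vertex sets {0,1,5}, {4}, {6}, {2,3,7,8} are disjoint, each induces a connected subgraph, and every pair is joined by at least one edge of G. Contracting each set to a single vertex therefore yields K_{4} as a minor, and since treewidth is minor-monotone, tw(G) ≥ tw(K_{4}) = 3. Hence tw(G) = 3 exactly.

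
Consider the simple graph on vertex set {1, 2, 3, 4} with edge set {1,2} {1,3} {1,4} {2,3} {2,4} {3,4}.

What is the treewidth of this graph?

A width-3 tree decomposition is:
Bags: B1 = {1, 2, 3, 4}
Tree: (single bag)
A single bag containing all 4 vertices is trivially a valid decomposition of width 3. Conversely, {1, 2, 3, 4} is a clique of size 4, and the vertices of any clique must share a bag in every tree decomposition; so some bag has ≥ 4 vertices and tw(G) ≥ 3. Therefore the treewidth is 3.

3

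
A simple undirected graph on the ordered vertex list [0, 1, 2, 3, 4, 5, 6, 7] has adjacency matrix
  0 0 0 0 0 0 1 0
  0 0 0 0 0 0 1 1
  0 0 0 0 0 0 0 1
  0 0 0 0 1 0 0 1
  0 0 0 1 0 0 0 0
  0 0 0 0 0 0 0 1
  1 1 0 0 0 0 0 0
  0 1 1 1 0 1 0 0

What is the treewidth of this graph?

1

A width-1 tree decomposition is:
Bags: B1 = {1, 7}  B2 = {5, 7}  B3 = {3, 7}  B4 = {2, 7}  B5 = {1, 6}  B6 = {0, 6}  B7 = {3, 4}
Tree: B1–B2, B2–B3, B3–B4, B1–B5, B5–B6, B3–B7
Each bag holds 2 vertices, so the decomposition has width 1, which upper-bounds the treewidth. Any graph with an edge has treewidth ≥ 1, and G has the edge 1–7. Therefore the treewidth is 1.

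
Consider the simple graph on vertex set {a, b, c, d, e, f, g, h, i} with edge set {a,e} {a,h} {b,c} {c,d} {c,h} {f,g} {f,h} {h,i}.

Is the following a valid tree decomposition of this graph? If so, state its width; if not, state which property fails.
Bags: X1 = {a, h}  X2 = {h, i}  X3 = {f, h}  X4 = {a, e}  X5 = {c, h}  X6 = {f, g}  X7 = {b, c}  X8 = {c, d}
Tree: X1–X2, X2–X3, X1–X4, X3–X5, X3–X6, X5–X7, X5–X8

Yes; width 1.

Checking the three conditions: (i) the bags cover all of {a, b, c, d, e, f, g, h, i}; (ii) for each edge, some bag contains both endpoints; (iii) the bags containing any fixed vertex form a subtree. All hold, so the decomposition is valid with width 2 − 1 = 1.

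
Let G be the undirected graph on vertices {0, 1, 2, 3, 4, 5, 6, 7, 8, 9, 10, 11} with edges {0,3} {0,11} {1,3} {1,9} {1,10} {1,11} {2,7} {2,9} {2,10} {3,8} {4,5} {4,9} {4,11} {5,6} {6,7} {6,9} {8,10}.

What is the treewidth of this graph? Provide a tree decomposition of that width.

Treewidth 3.
One optimal decomposition is:
Bags: B1 = {2, 5, 6, 7}  B2 = {2, 5, 6, 9}  B3 = {2, 4, 5, 9}  B4 = {2, 4, 9, 10}  B5 = {1, 4, 9, 10}  B6 = {1, 4, 10, 11}  B7 = {1, 8, 10, 11}  B8 = {1, 3, 8, 11}  B9 = {0, 3, 8, 11}
Tree: B1–B2, B2–B3, B3–B4, B4–B5, B5–B6, B6–B7, B7–B8, B8–B9

The largest bag has 4 vertices, giving width 3; this decomposition certifies tw(G) ≤ 3. For the lower bound: the 4 vertex sets {5,6,7}, {2}, {9}, {1,4,10,11} are disjoint, each induces a connected subgraph, and every pair is joined by at least one edge of G. Contracting each set to a single vertex therefore yields K_{4} as a minor, and since treewidth is minor-monotone, tw(G) ≥ tw(K_{4}) = 3. Hence tw(G) = 3 exactly.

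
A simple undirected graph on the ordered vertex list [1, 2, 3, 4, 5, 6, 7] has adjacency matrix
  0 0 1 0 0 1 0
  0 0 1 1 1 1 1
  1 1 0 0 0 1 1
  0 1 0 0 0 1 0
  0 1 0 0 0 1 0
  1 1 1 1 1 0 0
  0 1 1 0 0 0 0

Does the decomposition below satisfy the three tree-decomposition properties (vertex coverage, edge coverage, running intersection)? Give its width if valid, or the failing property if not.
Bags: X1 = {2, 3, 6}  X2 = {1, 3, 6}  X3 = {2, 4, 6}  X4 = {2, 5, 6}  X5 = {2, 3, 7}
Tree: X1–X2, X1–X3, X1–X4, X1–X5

Every vertex of G appears in some bag (union = {1, 2, 3, 4, 5, 6, 7}); every edge is covered by a bag; and for each vertex v the set of bags containing v is connected in the bag tree. The decomposition is therefore valid. The largest bag has 3 vertices, so the width is 2.

Yes; width 2.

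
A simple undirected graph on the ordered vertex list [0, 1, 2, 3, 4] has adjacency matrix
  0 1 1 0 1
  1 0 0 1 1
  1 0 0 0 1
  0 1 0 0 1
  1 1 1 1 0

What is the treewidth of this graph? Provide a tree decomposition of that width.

Every bag has size at most 3, so the width is 3 − 1 = 2 and tw(G) ≤ 2. Conversely, {0, 1, 4} is a clique of size 3, and the vertices of any clique must share a bag in every tree decomposition; so some bag has ≥ 3 vertices and tw(G) ≥ 2. Combining the bounds, tw(G) = 2.

Treewidth 2.
One optimal decomposition is:
Bags: B1 = {1, 3, 4}  B2 = {0, 1, 4}  B3 = {0, 2, 4}
Tree: B1–B2, B2–B3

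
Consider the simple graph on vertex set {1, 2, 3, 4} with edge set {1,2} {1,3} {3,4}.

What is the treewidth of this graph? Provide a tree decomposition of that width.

The largest bag has 2 vertices, giving width 1; this decomposition certifies tw(G) ≤ 1. Any graph with an edge has treewidth ≥ 1, and G has the edge 1–3. The upper and lower bounds meet at 1, so that is the treewidth.

Treewidth 1.
Bags: B1 = {1, 3}  B2 = {3, 4}  B3 = {1, 2}
Tree: B1–B2, B1–B3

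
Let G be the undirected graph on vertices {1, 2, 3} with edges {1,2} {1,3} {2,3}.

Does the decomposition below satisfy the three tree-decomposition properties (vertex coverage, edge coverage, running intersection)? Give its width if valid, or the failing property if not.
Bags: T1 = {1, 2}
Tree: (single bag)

No — vertex 3 appears in no bag.

A tree decomposition must satisfy three properties: every vertex lies in some bag; for every edge, both endpoints lie together in some bag; and for every vertex, the bags containing it form a connected subtree. Here vertex 3 appears in no bag, so the decomposition is invalid.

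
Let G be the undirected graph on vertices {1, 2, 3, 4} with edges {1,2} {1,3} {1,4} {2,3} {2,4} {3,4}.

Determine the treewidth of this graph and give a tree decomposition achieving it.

With just one bag of size 4, the width is 4 − 1 = 3, so tw(G) ≤ 3. Conversely, {1, 2, 3, 4} is a clique of size 4, and the vertices of any clique must share a bag in every tree decomposition; so some bag has ≥ 4 vertices and tw(G) ≥ 3. Hence tw(G) = 3 exactly.

Treewidth 3.
One optimal decomposition is:
Bags: B1 = {1, 2, 3, 4}
Tree: (single bag)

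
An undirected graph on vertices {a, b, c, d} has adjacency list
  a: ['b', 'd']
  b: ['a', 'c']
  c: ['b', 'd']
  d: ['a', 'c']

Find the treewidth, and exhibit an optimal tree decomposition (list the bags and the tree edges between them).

Treewidth 2.
One such decomposition:
Bags: B1 = {a, b, c}  B2 = {a, c, d}
Tree: B1–B2

The largest bag has 3 vertices, giving width 2; this decomposition certifies tw(G) ≤ 2. The edges a–b–c–d–a form a cycle, so G is not a tree and its treewidth is at least 2. Therefore the treewidth is 2.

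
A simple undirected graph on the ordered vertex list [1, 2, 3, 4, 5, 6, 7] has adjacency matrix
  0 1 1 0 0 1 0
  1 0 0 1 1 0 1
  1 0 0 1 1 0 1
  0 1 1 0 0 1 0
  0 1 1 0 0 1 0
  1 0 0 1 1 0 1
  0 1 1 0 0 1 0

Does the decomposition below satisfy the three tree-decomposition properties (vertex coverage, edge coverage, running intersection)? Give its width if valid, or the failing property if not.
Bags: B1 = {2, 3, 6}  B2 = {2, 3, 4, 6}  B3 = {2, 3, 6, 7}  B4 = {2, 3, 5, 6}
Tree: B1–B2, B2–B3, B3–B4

No — vertex 1 appears in no bag.

A tree decomposition must satisfy three properties: every vertex lies in some bag; for every edge, both endpoints lie together in some bag; and for every vertex, the bags containing it form a connected subtree. Here vertex 1 appears in no bag, so the decomposition is invalid.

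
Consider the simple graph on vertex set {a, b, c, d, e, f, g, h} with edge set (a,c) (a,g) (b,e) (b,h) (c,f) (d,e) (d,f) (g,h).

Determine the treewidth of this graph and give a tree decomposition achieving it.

Every bag has size at most 3, so the width is 3 − 1 = 2 and tw(G) ≤ 2. For the lower bound, G contains the cycle h–g–a–c–f–d–e–b–h, so G is not a forest; only forests have treewidth ≤ 1, hence tw(G) ≥ 2. Hence tw(G) = 2 exactly.

Treewidth 2.
One optimal decomposition is:
Bags: B1 = {a, g, h}  B2 = {a, c, h}  B3 = {c, f, h}  B4 = {d, f, h}  B5 = {d, e, h}  B6 = {b, e, h}
Tree: B1–B2, B2–B3, B3–B4, B4–B5, B5–B6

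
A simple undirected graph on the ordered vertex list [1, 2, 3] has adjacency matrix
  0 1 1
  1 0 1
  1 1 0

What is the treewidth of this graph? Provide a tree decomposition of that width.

Treewidth 2.
One optimal decomposition is:
Bags: B1 = {1, 2, 3}
Tree: (single bag)

A single bag containing all 3 vertices is trivially a valid decomposition of width 2. On the other hand G contains the 3-clique {1, 2, 3}. A clique must lie in a single bag of any decomposition, so no decomposition can have width below 2. Therefore the treewidth is 2.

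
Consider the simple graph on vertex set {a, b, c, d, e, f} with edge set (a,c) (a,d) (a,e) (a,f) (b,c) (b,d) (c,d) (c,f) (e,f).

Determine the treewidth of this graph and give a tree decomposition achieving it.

Treewidth 2.
One optimal decomposition is:
Bags: B1 = {b, c, d}  B2 = {a, c, d}  B3 = {a, c, f}  B4 = {a, e, f}
Tree: B1–B2, B2–B3, B3–B4

Every bag has size at most 3, so the width is 3 − 1 = 2 and tw(G) ≤ 2. Conversely, {a, e, f} is a clique of size 3, and the vertices of any clique must share a bag in every tree decomposition; so some bag has ≥ 3 vertices and tw(G) ≥ 2. The upper and lower bounds meet at 2, so that is the treewidth.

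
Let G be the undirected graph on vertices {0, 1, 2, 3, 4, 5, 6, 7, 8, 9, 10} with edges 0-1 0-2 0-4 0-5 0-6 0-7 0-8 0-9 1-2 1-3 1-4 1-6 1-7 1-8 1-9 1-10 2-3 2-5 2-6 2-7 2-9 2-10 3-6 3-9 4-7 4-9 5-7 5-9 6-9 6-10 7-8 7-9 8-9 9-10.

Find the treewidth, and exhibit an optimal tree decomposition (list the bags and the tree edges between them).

Treewidth 4.
One such decomposition:
Bags: B1 = {0, 2, 5, 7, 9}  B2 = {0, 1, 2, 7, 9}  B3 = {0, 1, 4, 7, 9}  B4 = {0, 1, 7, 8, 9}  B5 = {0, 1, 2, 6, 9}  B6 = {1, 2, 6, 9, 10}  B7 = {1, 2, 3, 6, 9}
Tree: B1–B2, B2–B3, B2–B4, B2–B5, B5–B6, B5–B7

Every bag has size at most 5, so the width is 5 − 1 = 4 and tw(G) ≤ 4. On the other hand G contains the 5-clique {0, 1, 2, 6, 9}. A clique must lie in a single bag of any decomposition, so no decomposition can have width below 4. The upper and lower bounds meet at 4, so that is the treewidth.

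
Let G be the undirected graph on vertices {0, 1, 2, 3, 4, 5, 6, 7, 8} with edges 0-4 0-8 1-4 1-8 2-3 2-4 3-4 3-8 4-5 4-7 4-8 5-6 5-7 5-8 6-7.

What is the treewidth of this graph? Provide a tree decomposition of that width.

Every bag has size at most 3, so the width is 3 − 1 = 2 and tw(G) ≤ 2. On the other hand G contains the 3-clique {0, 4, 8}. A clique must lie in a single bag of any decomposition, so no decomposition can have width below 2. The upper and lower bounds meet at 2, so that is the treewidth.

Treewidth 2.
One optimal decomposition is:
Bags: B1 = {4, 5, 8}  B2 = {0, 4, 8}  B3 = {4, 5, 7}  B4 = {3, 4, 8}  B5 = {2, 3, 4}  B6 = {1, 4, 8}  B7 = {5, 6, 7}
Tree: B1–B2, B1–B3, B2–B4, B4–B5, B1–B6, B3–B7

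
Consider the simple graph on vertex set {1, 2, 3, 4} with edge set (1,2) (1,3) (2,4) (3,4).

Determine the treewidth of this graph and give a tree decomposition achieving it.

Treewidth 2.
One optimal decomposition is:
Bags: B1 = {2, 3, 4}  B2 = {1, 2, 3}
Tree: B1–B2

Each bag holds 3 vertices, so the decomposition has width 2, which upper-bounds the treewidth. For the lower bound, G contains the cycle 2–4–3–1–2, so G is not a forest; only forests have treewidth ≤ 1, hence tw(G) ≥ 2. Therefore the treewidth is 2.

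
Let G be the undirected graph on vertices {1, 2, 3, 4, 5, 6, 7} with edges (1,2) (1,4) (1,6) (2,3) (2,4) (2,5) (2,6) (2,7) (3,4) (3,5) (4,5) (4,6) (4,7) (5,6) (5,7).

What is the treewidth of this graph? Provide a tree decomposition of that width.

Treewidth 3.
One such decomposition:
Bags: B1 = {2, 4, 5, 7}  B2 = {2, 4, 5, 6}  B3 = {2, 3, 4, 5}  B4 = {1, 2, 4, 6}
Tree: B1–B2, B2–B3, B2–B4

Every bag has size at most 4, so the width is 4 − 1 = 3 and tw(G) ≤ 3. For the lower bound, the 4 vertices {1, 2, 4, 6} are pairwise adjacent, and any tree decomposition puts a clique entirely inside one bag — forcing width ≥ 3. The upper and lower bounds meet at 3, so that is the treewidth.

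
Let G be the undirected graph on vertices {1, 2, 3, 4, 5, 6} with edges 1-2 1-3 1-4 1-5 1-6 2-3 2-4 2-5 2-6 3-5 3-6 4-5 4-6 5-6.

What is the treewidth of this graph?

4

A width-4 tree decomposition is:
Bags: B1 = {1, 2, 4, 5, 6}  B2 = {1, 2, 3, 5, 6}
Tree: B1–B2
Each bag holds 5 vertices, so the decomposition has width 4, which upper-bounds the treewidth. On the other hand G contains the 5-clique {1, 2, 3, 5, 6}. A clique must lie in a single bag of any decomposition, so no decomposition can have width below 4. Therefore the treewidth is 4.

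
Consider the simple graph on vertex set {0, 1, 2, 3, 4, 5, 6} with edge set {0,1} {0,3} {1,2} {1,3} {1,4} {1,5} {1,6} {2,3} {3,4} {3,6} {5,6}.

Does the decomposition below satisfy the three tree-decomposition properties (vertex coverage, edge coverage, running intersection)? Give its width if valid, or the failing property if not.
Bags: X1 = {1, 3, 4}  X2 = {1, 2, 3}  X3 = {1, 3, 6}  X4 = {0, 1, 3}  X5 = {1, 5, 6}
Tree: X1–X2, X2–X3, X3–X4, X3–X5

Yes; width 2.

Checking the three conditions: (i) the bags cover all of {0, 1, 2, 3, 4, 5, 6}; (ii) for each edge, some bag contains both endpoints; (iii) the bags containing any fixed vertex form a subtree. All hold, so the decomposition is valid with width 3 − 1 = 2.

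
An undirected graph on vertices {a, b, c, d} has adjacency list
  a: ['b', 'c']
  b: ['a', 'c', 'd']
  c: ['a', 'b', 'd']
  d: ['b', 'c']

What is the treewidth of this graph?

2

A width-2 tree decomposition is:
Bags: B1 = {b, c, d}  B2 = {a, b, c}
Tree: B1–B2
Every bag has size at most 3, so the width is 3 − 1 = 2 and tw(G) ≤ 2. Conversely, {b, c, d} is a clique of size 3, and the vertices of any clique must share a bag in every tree decomposition; so some bag has ≥ 3 vertices and tw(G) ≥ 2. Combining the bounds, tw(G) = 2.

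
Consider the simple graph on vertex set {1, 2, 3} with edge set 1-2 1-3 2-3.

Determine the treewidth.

2

A width-2 tree decomposition is:
Bags: B1 = {1, 2, 3}
Tree: (single bag)
A single bag containing all 3 vertices is trivially a valid decomposition of width 2. Conversely, {1, 2, 3} is a clique of size 3, and the vertices of any clique must share a bag in every tree decomposition; so some bag has ≥ 3 vertices and tw(G) ≥ 2. Therefore the treewidth is 2.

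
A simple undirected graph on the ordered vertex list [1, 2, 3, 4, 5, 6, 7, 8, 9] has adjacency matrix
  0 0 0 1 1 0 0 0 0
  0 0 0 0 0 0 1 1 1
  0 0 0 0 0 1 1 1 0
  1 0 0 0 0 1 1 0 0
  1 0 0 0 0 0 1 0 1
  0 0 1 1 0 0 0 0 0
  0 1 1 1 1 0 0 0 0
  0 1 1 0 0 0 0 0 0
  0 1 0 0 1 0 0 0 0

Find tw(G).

A width-3 tree decomposition is:
Bags: B1 = {1, 2, 5, 9}  B2 = {1, 2, 5, 7}  B3 = {1, 2, 4, 7}  B4 = {2, 4, 7, 8}  B5 = {3, 4, 7, 8}  B6 = {3, 4, 6, 8}
Tree: B1–B2, B2–B3, B3–B4, B4–B5, B5–B6
The largest bag has 4 vertices, giving width 3; this decomposition certifies tw(G) ≤ 3. For the lower bound: the 4 vertex sets {1,5,9}, {2}, {7}, {3,4,6,8} are disjoint, each induces a connected subgraph, and every pair is joined by at least one edge of G. Contracting each set to a single vertex therefore yields K_{4} as a minor, and since treewidth is minor-monotone, tw(G) ≥ tw(K_{4}) = 3. The upper and lower bounds meet at 3, so that is the treewidth.

3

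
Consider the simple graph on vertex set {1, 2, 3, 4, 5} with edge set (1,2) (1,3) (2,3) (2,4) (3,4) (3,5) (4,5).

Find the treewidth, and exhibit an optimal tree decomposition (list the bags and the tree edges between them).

Treewidth 2.
One such decomposition:
Bags: B1 = {3, 4, 5}  B2 = {2, 3, 4}  B3 = {1, 2, 3}
Tree: B1–B2, B2–B3

Each bag holds 3 vertices, so the decomposition has width 2, which upper-bounds the treewidth. Conversely, {1, 2, 3} is a clique of size 3, and the vertices of any clique must share a bag in every tree decomposition; so some bag has ≥ 3 vertices and tw(G) ≥ 2. Therefore the treewidth is 2.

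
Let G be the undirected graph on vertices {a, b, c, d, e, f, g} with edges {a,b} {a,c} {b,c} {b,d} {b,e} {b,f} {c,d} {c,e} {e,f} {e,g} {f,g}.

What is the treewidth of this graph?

A width-2 tree decomposition is:
Bags: B1 = {b, e, f}  B2 = {b, c, e}  B3 = {b, c, d}  B4 = {a, b, c}  B5 = {e, f, g}
Tree: B1–B2, B2–B3, B2–B4, B1–B5
The largest bag has 3 vertices, giving width 2; this decomposition certifies tw(G) ≤ 2. Conversely, {e, f, g} is a clique of size 3, and the vertices of any clique must share a bag in every tree decomposition; so some bag has ≥ 3 vertices and tw(G) ≥ 2. Therefore the treewidth is 2.

2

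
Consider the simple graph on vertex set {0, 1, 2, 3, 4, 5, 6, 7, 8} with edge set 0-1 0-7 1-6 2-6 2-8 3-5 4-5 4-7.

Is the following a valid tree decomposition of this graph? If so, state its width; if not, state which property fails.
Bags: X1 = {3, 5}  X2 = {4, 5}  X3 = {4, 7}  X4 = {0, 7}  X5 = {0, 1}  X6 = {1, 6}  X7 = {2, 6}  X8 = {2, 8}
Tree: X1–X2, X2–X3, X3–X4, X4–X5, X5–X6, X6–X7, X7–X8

Yes; width 1.

Vertex coverage: the bags together contain {0, 1, 2, 3, 4, 5, 6, 7, 8}, the full vertex set. Edge coverage: each edge of G has both endpoints in at least one bag. Running intersection: for every vertex, the bags containing it form a connected subtree. All three properties hold, so this is a valid tree decomposition of width max|bag| − 1 = 1, and hence tw(G) ≤ 1.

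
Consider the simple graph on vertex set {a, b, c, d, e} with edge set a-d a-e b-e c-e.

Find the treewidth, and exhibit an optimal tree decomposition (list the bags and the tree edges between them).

The largest bag has 2 vertices, giving width 1; this decomposition certifies tw(G) ≤ 1. Since G has at least one edge (e.g. e–c), it is not an edgeless graph, so tw(G) ≥ 1. Combining the bounds, tw(G) = 1.

Treewidth 1.
Bags: B1 = {c, e}  B2 = {a, e}  B3 = {b, e}  B4 = {a, d}
Tree: B1–B2, B2–B3, B2–B4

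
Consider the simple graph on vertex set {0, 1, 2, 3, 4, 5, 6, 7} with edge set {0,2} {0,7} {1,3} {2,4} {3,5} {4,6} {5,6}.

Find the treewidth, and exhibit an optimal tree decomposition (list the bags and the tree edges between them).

Every bag has size at most 2, so the width is 2 − 1 = 1 and tw(G) ≤ 1. G has an edge, so its treewidth is at least 1. The upper and lower bounds meet at 1, so that is the treewidth.

Treewidth 1.
Bags: B1 = {1, 3}  B2 = {3, 5}  B3 = {5, 6}  B4 = {4, 6}  B5 = {2, 4}  B6 = {0, 2}  B7 = {0, 7}
Tree: B1–B2, B2–B3, B3–B4, B4–B5, B5–B6, B6–B7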